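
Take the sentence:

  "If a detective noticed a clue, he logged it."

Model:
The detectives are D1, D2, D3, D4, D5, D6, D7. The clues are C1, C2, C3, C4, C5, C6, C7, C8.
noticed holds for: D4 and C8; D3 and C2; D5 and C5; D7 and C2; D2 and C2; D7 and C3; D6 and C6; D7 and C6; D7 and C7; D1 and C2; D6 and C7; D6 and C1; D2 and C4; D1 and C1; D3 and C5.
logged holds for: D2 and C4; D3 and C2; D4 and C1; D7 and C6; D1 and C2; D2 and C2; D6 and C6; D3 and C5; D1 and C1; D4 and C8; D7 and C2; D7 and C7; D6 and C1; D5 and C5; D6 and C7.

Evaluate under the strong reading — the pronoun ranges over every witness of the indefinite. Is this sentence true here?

"it" takes "a clue" as antecedent — a donkey pronoun bound across the clause boundary.
Strong reading: for every (d,c) with noticed(d,c), logged(d,c).
Restrictor pairs: (D1,C1) ✓  (D1,C2) ✓  (D2,C2) ✓  (D2,C4) ✓  (D3,C2) ✓  (D3,C5) ✓  (D4,C8) ✓  (D5,C5) ✓  (D6,C1) ✓  (D6,C6) ✓  (D6,C7) ✓  (D7,C2) ✓  (D7,C3) ✗  (D7,C6) ✓  (D7,C7) ✓
Counterexample: (D7,C3) is in noticed but fails the scope.

False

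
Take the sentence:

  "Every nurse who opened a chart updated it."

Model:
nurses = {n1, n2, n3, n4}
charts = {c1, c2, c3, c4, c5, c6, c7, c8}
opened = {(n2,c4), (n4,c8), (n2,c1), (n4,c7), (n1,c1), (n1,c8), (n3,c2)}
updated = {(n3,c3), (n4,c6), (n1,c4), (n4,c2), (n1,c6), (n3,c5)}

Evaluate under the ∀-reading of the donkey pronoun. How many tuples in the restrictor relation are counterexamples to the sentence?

7

"it" takes "a chart" as antecedent — a donkey pronoun bound across the clause boundary.
Strong reading: for every (n,c) with opened(n,c), updated(n,c).
Restrictor pairs: (n1,c1) ✗  (n1,c8) ✗  (n2,c1) ✗  (n2,c4) ✗  (n3,c2) ✗  (n4,c7) ✗  (n4,c8) ✗
Counterexamples (restrictor pairs failing the scope): 7.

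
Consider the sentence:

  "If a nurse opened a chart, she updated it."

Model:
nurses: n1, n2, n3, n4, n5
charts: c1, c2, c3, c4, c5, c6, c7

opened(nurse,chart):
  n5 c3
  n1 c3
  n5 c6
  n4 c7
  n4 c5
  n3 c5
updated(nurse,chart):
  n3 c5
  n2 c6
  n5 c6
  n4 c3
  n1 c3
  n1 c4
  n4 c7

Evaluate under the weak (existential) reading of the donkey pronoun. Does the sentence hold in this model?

"it" takes "a chart" as antecedent — a donkey pronoun bound across the clause boundary.
Weak reading: every nurse n with some opened-chart has at least one opened-chart c such that updated(n,c).
Per nurse: n1:✓  n3:✓  n4:✓  n5:✓
Every nurse in the restrictor has a witness.

True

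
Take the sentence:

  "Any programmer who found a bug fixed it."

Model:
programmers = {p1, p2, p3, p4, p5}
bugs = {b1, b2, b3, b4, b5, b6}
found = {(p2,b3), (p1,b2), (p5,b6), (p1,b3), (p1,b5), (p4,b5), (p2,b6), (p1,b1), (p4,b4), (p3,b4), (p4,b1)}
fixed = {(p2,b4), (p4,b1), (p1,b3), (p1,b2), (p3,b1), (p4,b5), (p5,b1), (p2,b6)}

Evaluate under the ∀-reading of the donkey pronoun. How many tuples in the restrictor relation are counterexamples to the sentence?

6

"it" takes "a bug" as antecedent — a donkey pronoun bound across the clause boundary.
Strong reading: for every (p,b) with found(p,b), fixed(p,b).
Restrictor pairs: (p1,b1) ✗  (p1,b2) ✓  (p1,b3) ✓  (p1,b5) ✗  (p2,b3) ✗  (p2,b6) ✓  (p3,b4) ✗  (p4,b1) ✓  (p4,b4) ✗  (p4,b5) ✓  (p5,b6) ✗
Counterexamples (restrictor pairs failing the scope): 6.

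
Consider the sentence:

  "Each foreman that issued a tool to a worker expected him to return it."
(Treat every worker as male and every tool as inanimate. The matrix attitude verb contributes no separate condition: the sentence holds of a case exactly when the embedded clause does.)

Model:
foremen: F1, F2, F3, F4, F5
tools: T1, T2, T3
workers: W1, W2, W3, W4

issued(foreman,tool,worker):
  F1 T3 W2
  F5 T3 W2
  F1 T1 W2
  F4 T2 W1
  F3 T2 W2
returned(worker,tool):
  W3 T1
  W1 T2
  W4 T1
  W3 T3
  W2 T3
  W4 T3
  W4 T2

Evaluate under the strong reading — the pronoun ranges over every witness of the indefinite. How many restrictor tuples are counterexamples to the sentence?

2

"him" takes "a worker" as antecedent and "it" takes "a tool"; both are donkey pronouns co-varying with the restrictor.
Strong reading: for every (f,t,w) with issued(f,t,w), returned(w,t).
Restrictor triples: (F1,T1,W2)→returned(W2,T1) ✗  (F1,T3,W2)→returned(W2,T3) ✓  (F3,T2,W2)→returned(W2,T2) ✗  (F4,T2,W1)→returned(W1,T2) ✓  (F5,T3,W2)→returned(W2,T3) ✓
Counterexamples (restrictor triples failing the scope): 2.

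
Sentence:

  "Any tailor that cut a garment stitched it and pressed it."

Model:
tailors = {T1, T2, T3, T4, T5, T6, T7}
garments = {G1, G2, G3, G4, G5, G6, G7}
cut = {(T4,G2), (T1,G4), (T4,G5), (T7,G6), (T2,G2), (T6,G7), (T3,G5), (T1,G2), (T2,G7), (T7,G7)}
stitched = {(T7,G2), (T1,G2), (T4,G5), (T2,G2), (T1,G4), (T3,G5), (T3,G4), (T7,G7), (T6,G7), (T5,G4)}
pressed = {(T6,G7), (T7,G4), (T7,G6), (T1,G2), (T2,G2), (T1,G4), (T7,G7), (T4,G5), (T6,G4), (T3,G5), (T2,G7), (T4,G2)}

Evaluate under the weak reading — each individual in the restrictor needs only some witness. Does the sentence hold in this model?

True

"it" takes "a garment" as antecedent — a donkey pronoun bound across the clause boundary.
Weak reading: every tailor t with some cut-garment has at least one cut-garment g such that stitched(t,g) ∧ pressed(t,g).
Per tailor: T1:✓  T2:✓  T3:✓  T4:✓  T6:✓  T7:✓
Every tailor in the restrictor has a witness.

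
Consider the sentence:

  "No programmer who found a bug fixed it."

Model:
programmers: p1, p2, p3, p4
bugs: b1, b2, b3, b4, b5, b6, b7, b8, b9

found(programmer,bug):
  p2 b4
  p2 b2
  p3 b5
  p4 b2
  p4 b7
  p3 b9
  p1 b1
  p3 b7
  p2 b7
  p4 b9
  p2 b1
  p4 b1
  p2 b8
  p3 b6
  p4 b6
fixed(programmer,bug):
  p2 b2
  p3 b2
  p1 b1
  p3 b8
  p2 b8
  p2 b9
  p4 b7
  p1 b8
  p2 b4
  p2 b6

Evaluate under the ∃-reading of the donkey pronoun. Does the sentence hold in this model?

"it" takes "a bug" as antecedent — a donkey pronoun bound across the clause boundary.
Truth condition: for no (p,b) with found(p,b) does fixed(p,b) hold.
Restrictor pairs — does the scope hold? (p1,b1):holds  (p2,b1):fails  (p2,b2):holds  (p2,b4):holds  (p2,b7):fails  (p2,b8):holds  (p3,b5):fails  (p3,b6):fails  (p3,b7):fails  (p3,b9):fails  (p4,b1):fails  (p4,b2):fails  (p4,b6):fails  (p4,b7):holds  (p4,b9):fails
Scope holds for 5 pair(s), so the sentence is false.

False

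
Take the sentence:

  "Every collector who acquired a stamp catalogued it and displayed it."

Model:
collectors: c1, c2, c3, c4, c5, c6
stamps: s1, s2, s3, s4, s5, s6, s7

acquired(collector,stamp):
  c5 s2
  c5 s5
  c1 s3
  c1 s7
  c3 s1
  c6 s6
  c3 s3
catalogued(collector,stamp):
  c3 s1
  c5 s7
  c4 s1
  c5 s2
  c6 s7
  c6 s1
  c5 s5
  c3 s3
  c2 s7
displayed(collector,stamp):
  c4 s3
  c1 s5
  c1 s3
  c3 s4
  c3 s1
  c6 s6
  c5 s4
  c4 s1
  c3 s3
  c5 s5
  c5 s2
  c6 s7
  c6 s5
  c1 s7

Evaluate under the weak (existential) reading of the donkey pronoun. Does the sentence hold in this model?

False

"it" takes "a stamp" as antecedent — a donkey pronoun bound across the clause boundary.
Weak reading: every collector c with some acquired-stamp has at least one acquired-stamp s such that catalogued(c,s) ∧ displayed(c,s).
Per collector: c1:✗  c3:✓  c5:✓  c6:✗
c1 has no witness among its acquired-stamps.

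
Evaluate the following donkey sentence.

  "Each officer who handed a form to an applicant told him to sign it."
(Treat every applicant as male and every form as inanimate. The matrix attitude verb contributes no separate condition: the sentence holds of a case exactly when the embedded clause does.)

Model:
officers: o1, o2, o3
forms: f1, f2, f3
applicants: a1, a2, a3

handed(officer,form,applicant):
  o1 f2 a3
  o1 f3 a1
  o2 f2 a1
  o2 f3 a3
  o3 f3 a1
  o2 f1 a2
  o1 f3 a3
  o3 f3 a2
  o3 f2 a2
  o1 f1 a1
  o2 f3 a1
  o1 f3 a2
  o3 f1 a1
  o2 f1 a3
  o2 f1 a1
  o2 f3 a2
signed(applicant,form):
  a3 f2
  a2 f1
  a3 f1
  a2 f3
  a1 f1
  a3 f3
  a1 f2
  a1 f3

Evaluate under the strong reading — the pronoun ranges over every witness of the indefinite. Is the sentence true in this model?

"him" takes "an applicant" as antecedent and "it" takes "a form"; both are donkey pronouns co-varying with the restrictor.
Strong reading: for every (o,f,a) with handed(o,f,a), signed(a,f).
Restrictor triples: (o1,f1,a1)→signed(a1,f1) ✓  (o1,f2,a3)→signed(a3,f2) ✓  (o1,f3,a1)→signed(a1,f3) ✓  (o1,f3,a2)→signed(a2,f3) ✓  (o1,f3,a3)→signed(a3,f3) ✓  (o2,f1,a1)→signed(a1,f1) ✓  (o2,f1,a2)→signed(a2,f1) ✓  (o2,f1,a3)→signed(a3,f1) ✓  (o2,f2,a1)→signed(a1,f2) ✓  (o2,f3,a1)→signed(a1,f3) ✓  (o2,f3,a2)→signed(a2,f3) ✓  (o2,f3,a3)→signed(a3,f3) ✓  (o3,f1,a1)→signed(a1,f1) ✓  (o3,f2,a2)→signed(a2,f2) ✗  (o3,f3,a1)→signed(a1,f3) ✓  (o3,f3,a2)→signed(a2,f3) ✓
Counterexample: (o3,f2,a2) — signed(a2,f2) does not hold.

False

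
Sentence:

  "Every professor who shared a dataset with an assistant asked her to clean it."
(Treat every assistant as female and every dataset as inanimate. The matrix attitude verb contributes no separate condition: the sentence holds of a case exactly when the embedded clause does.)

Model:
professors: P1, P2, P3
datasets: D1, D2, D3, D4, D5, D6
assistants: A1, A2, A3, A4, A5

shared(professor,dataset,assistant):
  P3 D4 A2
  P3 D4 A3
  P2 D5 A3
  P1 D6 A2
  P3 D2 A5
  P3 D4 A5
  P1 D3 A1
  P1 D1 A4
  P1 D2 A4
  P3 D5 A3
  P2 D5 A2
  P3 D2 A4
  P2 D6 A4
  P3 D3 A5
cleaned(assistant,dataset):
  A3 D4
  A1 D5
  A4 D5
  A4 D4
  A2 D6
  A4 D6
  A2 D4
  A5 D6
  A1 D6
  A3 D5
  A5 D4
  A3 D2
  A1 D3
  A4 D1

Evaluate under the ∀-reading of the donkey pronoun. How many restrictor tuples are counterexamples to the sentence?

"her" takes "an assistant" as antecedent and "it" takes "a dataset"; both are donkey pronouns co-varying with the restrictor.
Strong reading: for every (p,d,a) with shared(p,d,a), cleaned(a,d).
Restrictor triples: (P1,D1,A4)→cleaned(A4,D1) ✓  (P1,D2,A4)→cleaned(A4,D2) ✗  (P1,D3,A1)→cleaned(A1,D3) ✓  (P1,D6,A2)→cleaned(A2,D6) ✓  (P2,D5,A2)→cleaned(A2,D5) ✗  (P2,D5,A3)→cleaned(A3,D5) ✓  (P2,D6,A4)→cleaned(A4,D6) ✓  (P3,D2,A4)→cleaned(A4,D2) ✗  (P3,D2,A5)→cleaned(A5,D2) ✗  (P3,D3,A5)→cleaned(A5,D3) ✗  (P3,D4,A2)→cleaned(A2,D4) ✓  (P3,D4,A3)→cleaned(A3,D4) ✓  (P3,D4,A5)→cleaned(A5,D4) ✓  (P3,D5,A3)→cleaned(A3,D5) ✓
Counterexamples (restrictor triples failing the scope): 5.

5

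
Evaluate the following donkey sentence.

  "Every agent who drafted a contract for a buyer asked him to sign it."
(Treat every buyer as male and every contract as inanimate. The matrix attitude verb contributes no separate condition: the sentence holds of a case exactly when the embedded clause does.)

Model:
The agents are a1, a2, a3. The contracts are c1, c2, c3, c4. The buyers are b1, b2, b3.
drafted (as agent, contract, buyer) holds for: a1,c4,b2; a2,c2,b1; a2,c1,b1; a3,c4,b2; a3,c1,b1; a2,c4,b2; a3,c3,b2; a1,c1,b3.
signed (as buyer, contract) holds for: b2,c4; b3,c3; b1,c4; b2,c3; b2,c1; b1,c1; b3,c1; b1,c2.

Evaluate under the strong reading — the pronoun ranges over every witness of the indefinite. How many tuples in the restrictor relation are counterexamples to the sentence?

"him" takes "a buyer" as antecedent and "it" takes "a contract"; both are donkey pronouns co-varying with the restrictor.
Strong reading: for every (a,c,b) with drafted(a,c,b), signed(b,c).
Restrictor triples: (a1,c1,b3)→signed(b3,c1) ✓  (a1,c4,b2)→signed(b2,c4) ✓  (a2,c1,b1)→signed(b1,c1) ✓  (a2,c2,b1)→signed(b1,c2) ✓  (a2,c4,b2)→signed(b2,c4) ✓  (a3,c1,b1)→signed(b1,c1) ✓  (a3,c3,b2)→signed(b2,c3) ✓  (a3,c4,b2)→signed(b2,c4) ✓
Counterexamples (restrictor triples failing the scope): 0.

0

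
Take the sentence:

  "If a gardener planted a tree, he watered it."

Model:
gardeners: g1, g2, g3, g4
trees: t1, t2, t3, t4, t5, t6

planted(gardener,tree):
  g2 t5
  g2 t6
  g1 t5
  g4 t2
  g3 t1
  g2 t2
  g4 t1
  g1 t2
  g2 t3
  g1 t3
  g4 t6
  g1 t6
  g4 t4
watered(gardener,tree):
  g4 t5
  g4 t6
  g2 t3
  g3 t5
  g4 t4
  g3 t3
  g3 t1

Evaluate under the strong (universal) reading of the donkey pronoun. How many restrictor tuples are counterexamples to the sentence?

9

"it" takes "a tree" as antecedent — a donkey pronoun bound across the clause boundary.
Strong reading: for every (g,t) with planted(g,t), watered(g,t).
Restrictor pairs: (g1,t2) ✗  (g1,t3) ✗  (g1,t5) ✗  (g1,t6) ✗  (g2,t2) ✗  (g2,t3) ✓  (g2,t5) ✗  (g2,t6) ✗  (g3,t1) ✓  (g4,t1) ✗  (g4,t2) ✗  (g4,t4) ✓  (g4,t6) ✓
Counterexamples (restrictor pairs failing the scope): 9.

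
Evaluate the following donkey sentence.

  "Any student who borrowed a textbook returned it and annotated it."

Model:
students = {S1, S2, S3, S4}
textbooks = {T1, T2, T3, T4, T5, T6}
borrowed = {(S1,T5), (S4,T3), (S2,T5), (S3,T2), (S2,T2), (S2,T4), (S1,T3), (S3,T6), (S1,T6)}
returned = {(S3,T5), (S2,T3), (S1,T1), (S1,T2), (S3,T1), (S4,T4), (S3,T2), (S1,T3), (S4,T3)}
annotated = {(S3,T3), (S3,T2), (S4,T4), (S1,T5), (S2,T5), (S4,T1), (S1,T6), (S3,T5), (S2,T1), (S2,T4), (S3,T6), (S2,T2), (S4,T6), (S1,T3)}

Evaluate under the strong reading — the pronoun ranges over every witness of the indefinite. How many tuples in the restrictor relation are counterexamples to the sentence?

"it" takes "a textbook" as antecedent — a donkey pronoun bound across the clause boundary.
Strong reading: for every (s,t) with borrowed(s,t), returned(s,t) ∧ annotated(s,t).
Restrictor pairs: (S1,T3) ✓  (S1,T5) ✗  (S1,T6) ✗  (S2,T2) ✗  (S2,T4) ✗  (S2,T5) ✗  (S3,T2) ✓  (S3,T6) ✗  (S4,T3) ✗
Counterexamples (restrictor pairs failing the scope): 7.

7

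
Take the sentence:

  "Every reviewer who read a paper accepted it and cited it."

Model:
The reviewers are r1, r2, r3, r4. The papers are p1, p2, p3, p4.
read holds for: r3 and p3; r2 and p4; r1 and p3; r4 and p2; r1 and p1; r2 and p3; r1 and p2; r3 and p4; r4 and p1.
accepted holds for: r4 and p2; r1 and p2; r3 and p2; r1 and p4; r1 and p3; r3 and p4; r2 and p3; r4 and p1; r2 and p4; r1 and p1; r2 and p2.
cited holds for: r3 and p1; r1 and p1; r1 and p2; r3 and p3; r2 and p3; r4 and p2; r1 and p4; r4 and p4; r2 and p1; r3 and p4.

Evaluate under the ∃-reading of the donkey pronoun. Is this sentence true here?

"it" takes "a paper" as antecedent — a donkey pronoun bound across the clause boundary.
Weak reading: every reviewer r with some read-paper has at least one read-paper p such that accepted(r,p) ∧ cited(r,p).
Per reviewer: r1:✓  r2:✓  r3:✓  r4:✓
Every reviewer in the restrictor has a witness.

True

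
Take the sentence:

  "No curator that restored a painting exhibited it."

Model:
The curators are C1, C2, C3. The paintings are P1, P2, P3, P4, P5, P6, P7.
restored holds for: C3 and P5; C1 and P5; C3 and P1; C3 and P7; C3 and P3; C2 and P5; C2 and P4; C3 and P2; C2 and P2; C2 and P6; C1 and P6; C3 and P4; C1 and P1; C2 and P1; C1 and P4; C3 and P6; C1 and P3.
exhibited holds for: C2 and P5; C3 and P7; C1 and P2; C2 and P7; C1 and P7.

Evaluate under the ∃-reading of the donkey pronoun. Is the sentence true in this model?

"it" takes "a painting" as antecedent — a donkey pronoun bound across the clause boundary.
Truth condition: for no (c,p) with restored(c,p) does exhibited(c,p) hold.
Restrictor pairs — does the scope hold? (C1,P1):fails  (C1,P3):fails  (C1,P4):fails  (C1,P5):fails  (C1,P6):fails  (C2,P1):fails  (C2,P2):fails  (C2,P4):fails  (C2,P5):holds  (C2,P6):fails  (C3,P1):fails  (C3,P2):fails  (C3,P3):fails  (C3,P4):fails  (C3,P5):fails  (C3,P6):fails  (C3,P7):holds
Scope holds for 2 pair(s), so the sentence is false.

False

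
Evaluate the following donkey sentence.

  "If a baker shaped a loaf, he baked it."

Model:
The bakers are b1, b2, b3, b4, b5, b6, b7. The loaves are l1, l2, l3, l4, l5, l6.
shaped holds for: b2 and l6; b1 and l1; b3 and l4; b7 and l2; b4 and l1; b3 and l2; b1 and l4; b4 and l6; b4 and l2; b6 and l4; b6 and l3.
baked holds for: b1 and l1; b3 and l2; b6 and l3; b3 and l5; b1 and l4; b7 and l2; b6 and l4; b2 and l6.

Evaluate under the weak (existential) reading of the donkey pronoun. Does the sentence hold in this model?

False

"it" takes "a loaf" as antecedent — a donkey pronoun bound across the clause boundary.
Weak reading: every baker b with some shaped-loaf has at least one shaped-loaf l such that baked(b,l).
Per baker: b1:✓  b2:✓  b3:✓  b4:✗  b6:✓  b7:✓
b4 has no witness among its shaped-loaves.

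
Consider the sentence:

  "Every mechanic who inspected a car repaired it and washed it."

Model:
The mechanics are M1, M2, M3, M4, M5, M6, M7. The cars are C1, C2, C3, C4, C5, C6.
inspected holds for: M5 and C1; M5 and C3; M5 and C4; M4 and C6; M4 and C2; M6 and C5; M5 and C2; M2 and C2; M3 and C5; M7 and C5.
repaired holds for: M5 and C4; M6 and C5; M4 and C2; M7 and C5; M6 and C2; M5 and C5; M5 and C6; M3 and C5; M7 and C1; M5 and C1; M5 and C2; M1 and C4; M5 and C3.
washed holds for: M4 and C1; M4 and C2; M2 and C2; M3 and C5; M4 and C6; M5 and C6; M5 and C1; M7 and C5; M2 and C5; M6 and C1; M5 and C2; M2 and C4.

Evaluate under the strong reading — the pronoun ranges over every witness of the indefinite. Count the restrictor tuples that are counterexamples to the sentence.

"it" takes "a car" as antecedent — a donkey pronoun bound across the clause boundary.
Strong reading: for every (m,c) with inspected(m,c), repaired(m,c) ∧ washed(m,c).
Restrictor pairs: (M2,C2) ✗  (M3,C5) ✓  (M4,C2) ✓  (M4,C6) ✗  (M5,C1) ✓  (M5,C2) ✓  (M5,C3) ✗  (M5,C4) ✗  (M6,C5) ✗  (M7,C5) ✓
Counterexamples (restrictor pairs failing the scope): 5.

5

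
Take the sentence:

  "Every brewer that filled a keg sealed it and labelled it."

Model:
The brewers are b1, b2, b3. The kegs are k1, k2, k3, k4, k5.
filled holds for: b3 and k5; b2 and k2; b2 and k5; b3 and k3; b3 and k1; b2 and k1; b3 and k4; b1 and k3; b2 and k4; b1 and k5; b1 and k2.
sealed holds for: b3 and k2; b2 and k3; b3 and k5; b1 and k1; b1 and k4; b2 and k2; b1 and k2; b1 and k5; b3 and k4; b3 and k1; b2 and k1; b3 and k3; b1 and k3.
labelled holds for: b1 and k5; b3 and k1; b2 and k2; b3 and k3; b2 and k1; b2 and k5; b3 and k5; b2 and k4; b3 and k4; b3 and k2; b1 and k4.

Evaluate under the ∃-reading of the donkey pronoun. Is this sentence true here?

True

"it" takes "a keg" as antecedent — a donkey pronoun bound across the clause boundary.
Weak reading: every brewer b with some filled-keg has at least one filled-keg k such that sealed(b,k) ∧ labelled(b,k).
Per brewer: b1:✓  b2:✓  b3:✓
Every brewer in the restrictor has a witness.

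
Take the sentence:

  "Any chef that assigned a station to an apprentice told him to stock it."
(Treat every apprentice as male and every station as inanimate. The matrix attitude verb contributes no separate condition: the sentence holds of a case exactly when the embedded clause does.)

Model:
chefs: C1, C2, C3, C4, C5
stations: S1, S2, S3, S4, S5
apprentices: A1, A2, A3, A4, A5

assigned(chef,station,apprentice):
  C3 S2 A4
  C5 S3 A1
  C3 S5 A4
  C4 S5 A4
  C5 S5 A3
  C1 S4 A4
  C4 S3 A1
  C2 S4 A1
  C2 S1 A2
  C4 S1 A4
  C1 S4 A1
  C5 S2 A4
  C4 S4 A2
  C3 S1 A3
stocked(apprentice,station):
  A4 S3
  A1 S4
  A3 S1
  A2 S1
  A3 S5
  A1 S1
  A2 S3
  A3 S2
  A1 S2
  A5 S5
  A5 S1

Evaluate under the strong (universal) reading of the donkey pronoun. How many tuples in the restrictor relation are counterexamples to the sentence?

"him" takes "an apprentice" as antecedent and "it" takes "a station"; both are donkey pronouns co-varying with the restrictor.
Strong reading: for every (c,s,a) with assigned(c,s,a), stocked(a,s).
Restrictor triples: (C1,S4,A1)→stocked(A1,S4) ✓  (C1,S4,A4)→stocked(A4,S4) ✗  (C2,S1,A2)→stocked(A2,S1) ✓  (C2,S4,A1)→stocked(A1,S4) ✓  (C3,S1,A3)→stocked(A3,S1) ✓  (C3,S2,A4)→stocked(A4,S2) ✗  (C3,S5,A4)→stocked(A4,S5) ✗  (C4,S1,A4)→stocked(A4,S1) ✗  (C4,S3,A1)→stocked(A1,S3) ✗  (C4,S4,A2)→stocked(A2,S4) ✗  (C4,S5,A4)→stocked(A4,S5) ✗  (C5,S2,A4)→stocked(A4,S2) ✗  (C5,S3,A1)→stocked(A1,S3) ✗  (C5,S5,A3)→stocked(A3,S5) ✓
Counterexamples (restrictor triples failing the scope): 9.

9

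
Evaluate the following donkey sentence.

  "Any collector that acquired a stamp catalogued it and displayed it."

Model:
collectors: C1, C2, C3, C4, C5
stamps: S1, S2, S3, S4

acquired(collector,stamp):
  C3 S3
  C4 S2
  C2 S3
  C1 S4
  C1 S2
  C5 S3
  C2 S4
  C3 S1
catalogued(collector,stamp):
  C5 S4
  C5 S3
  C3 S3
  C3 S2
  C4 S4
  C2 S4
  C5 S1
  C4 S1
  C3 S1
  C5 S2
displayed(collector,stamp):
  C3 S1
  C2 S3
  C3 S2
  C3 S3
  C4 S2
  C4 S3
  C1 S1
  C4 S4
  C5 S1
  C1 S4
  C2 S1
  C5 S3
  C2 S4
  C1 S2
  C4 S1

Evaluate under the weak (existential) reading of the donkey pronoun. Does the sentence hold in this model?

False

"it" takes "a stamp" as antecedent — a donkey pronoun bound across the clause boundary.
Weak reading: every collector c with some acquired-stamp has at least one acquired-stamp s such that catalogued(c,s) ∧ displayed(c,s).
Per collector: C1:✗  C2:✓  C3:✓  C4:✗  C5:✓
C1 has no witness among its acquired-stamps.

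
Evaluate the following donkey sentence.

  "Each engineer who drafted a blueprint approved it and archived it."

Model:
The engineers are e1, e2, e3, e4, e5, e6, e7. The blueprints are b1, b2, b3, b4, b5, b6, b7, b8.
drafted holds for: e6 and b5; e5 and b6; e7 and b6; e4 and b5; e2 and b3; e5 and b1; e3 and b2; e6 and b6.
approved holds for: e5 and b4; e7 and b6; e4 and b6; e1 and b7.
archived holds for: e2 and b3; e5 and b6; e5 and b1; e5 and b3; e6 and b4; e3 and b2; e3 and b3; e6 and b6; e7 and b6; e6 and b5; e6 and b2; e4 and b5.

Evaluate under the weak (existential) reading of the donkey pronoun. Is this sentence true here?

False

"it" takes "a blueprint" as antecedent — a donkey pronoun bound across the clause boundary.
Weak reading: every engineer e with some drafted-blueprint has at least one drafted-blueprint b such that approved(e,b) ∧ archived(e,b).
Per engineer: e2:✗  e3:✗  e4:✗  e5:✗  e6:✗  e7:✓
e2 has no witness among its drafted-blueprints.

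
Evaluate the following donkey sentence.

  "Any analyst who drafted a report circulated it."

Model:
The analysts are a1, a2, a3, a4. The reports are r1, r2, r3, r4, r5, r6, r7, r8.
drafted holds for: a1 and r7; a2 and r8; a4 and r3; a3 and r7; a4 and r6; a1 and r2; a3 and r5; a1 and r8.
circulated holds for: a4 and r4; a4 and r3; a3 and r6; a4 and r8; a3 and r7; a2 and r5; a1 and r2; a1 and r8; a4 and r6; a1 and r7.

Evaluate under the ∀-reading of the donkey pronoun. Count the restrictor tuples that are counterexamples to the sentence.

2

"it" takes "a report" as antecedent — a donkey pronoun bound across the clause boundary.
Strong reading: for every (a,r) with drafted(a,r), circulated(a,r).
Restrictor pairs: (a1,r2) ✓  (a1,r7) ✓  (a1,r8) ✓  (a2,r8) ✗  (a3,r5) ✗  (a3,r7) ✓  (a4,r3) ✓  (a4,r6) ✓
Counterexamples (restrictor pairs failing the scope): 2.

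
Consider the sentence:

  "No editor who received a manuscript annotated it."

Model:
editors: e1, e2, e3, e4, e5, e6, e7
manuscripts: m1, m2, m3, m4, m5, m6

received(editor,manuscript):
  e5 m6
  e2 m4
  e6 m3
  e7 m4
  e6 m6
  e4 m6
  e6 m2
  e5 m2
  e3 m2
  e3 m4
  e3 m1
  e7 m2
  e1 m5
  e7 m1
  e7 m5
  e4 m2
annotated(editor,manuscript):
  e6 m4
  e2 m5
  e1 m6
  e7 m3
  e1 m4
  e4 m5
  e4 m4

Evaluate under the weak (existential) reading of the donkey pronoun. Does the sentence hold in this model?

"it" takes "a manuscript" as antecedent — a donkey pronoun bound across the clause boundary.
Truth condition: for no (e,m) with received(e,m) does annotated(e,m) hold.
Restrictor pairs — does the scope hold? (e1,m5):fails  (e2,m4):fails  (e3,m1):fails  (e3,m2):fails  (e3,m4):fails  (e4,m2):fails  (e4,m6):fails  (e5,m2):fails  (e5,m6):fails  (e6,m2):fails  (e6,m3):fails  (e6,m6):fails  (e7,m1):fails  (e7,m2):fails  (e7,m4):fails  (e7,m5):fails
Scope holds for no restrictor pair, so the sentence is true.

True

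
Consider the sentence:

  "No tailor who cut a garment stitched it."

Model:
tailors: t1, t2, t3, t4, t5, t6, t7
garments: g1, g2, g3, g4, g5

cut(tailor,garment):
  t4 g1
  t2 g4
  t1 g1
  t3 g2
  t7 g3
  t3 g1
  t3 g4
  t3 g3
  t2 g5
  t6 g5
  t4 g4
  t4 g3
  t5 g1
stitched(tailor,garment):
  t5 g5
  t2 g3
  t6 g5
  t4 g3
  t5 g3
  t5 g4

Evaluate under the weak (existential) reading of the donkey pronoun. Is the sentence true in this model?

"it" takes "a garment" as antecedent — a donkey pronoun bound across the clause boundary.
Truth condition: for no (t,g) with cut(t,g) does stitched(t,g) hold.
Restrictor pairs — does the scope hold? (t1,g1):fails  (t2,g4):fails  (t2,g5):fails  (t3,g1):fails  (t3,g2):fails  (t3,g3):fails  (t3,g4):fails  (t4,g1):fails  (t4,g3):holds  (t4,g4):fails  (t5,g1):fails  (t6,g5):holds  (t7,g3):fails
Scope holds for 2 pair(s), so the sentence is false.

False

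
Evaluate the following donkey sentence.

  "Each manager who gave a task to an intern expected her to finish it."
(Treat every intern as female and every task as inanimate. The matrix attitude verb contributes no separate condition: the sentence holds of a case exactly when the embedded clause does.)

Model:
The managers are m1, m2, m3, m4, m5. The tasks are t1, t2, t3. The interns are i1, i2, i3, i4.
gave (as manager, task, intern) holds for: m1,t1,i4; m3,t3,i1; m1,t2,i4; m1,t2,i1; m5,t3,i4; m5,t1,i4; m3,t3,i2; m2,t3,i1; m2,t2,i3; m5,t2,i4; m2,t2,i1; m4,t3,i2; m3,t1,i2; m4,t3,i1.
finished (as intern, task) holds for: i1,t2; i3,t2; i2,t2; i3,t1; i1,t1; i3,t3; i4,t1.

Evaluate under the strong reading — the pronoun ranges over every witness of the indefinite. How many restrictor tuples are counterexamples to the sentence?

"her" takes "an intern" as antecedent and "it" takes "a task"; both are donkey pronouns co-varying with the restrictor.
Strong reading: for every (m,t,i) with gave(m,t,i), finished(i,t).
Restrictor triples: (m1,t1,i4)→finished(i4,t1) ✓  (m1,t2,i1)→finished(i1,t2) ✓  (m1,t2,i4)→finished(i4,t2) ✗  (m2,t2,i1)→finished(i1,t2) ✓  (m2,t2,i3)→finished(i3,t2) ✓  (m2,t3,i1)→finished(i1,t3) ✗  (m3,t1,i2)→finished(i2,t1) ✗  (m3,t3,i1)→finished(i1,t3) ✗  (m3,t3,i2)→finished(i2,t3) ✗  (m4,t3,i1)→finished(i1,t3) ✗  (m4,t3,i2)→finished(i2,t3) ✗  (m5,t1,i4)→finished(i4,t1) ✓  (m5,t2,i4)→finished(i4,t2) ✗  (m5,t3,i4)→finished(i4,t3) ✗
Counterexamples (restrictor triples failing the scope): 9.

9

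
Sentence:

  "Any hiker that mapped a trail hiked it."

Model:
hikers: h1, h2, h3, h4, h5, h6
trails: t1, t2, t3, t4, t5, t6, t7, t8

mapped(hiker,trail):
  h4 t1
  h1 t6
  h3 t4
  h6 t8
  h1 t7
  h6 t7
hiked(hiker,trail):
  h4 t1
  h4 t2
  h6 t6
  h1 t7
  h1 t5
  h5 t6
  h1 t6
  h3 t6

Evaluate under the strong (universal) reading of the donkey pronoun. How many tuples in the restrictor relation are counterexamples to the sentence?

"it" takes "a trail" as antecedent — a donkey pronoun bound across the clause boundary.
Strong reading: for every (h,t) with mapped(h,t), hiked(h,t).
Restrictor pairs: (h1,t6) ✓  (h1,t7) ✓  (h3,t4) ✗  (h4,t1) ✓  (h6,t7) ✗  (h6,t8) ✗
Counterexamples (restrictor pairs failing the scope): 3.

3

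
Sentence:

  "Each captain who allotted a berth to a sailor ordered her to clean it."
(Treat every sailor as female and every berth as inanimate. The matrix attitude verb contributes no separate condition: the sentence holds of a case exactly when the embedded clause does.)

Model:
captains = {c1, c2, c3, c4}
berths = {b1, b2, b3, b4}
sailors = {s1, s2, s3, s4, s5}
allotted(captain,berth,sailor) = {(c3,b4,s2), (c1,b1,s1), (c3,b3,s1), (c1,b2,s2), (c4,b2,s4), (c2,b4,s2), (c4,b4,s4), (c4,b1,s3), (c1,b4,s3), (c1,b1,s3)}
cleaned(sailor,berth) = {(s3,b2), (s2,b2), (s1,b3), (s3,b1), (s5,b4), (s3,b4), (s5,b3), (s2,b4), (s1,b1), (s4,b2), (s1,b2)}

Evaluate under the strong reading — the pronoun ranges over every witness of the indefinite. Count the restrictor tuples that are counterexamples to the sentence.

"her" takes "a sailor" as antecedent and "it" takes "a berth"; both are donkey pronouns co-varying with the restrictor.
Strong reading: for every (c,b,s) with allotted(c,b,s), cleaned(s,b).
Restrictor triples: (c1,b1,s1)→cleaned(s1,b1) ✓  (c1,b1,s3)→cleaned(s3,b1) ✓  (c1,b2,s2)→cleaned(s2,b2) ✓  (c1,b4,s3)→cleaned(s3,b4) ✓  (c2,b4,s2)→cleaned(s2,b4) ✓  (c3,b3,s1)→cleaned(s1,b3) ✓  (c3,b4,s2)→cleaned(s2,b4) ✓  (c4,b1,s3)→cleaned(s3,b1) ✓  (c4,b2,s4)→cleaned(s4,b2) ✓  (c4,b4,s4)→cleaned(s4,b4) ✗
Counterexamples (restrictor triples failing the scope): 1.

1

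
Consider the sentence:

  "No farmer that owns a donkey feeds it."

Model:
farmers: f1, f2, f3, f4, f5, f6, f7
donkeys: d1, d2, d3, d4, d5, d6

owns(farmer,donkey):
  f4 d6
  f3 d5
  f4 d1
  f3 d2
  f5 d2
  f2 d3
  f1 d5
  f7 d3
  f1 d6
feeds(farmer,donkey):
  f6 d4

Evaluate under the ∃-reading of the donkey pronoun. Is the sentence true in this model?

True

"it" takes "a donkey" as antecedent — a donkey pronoun bound across the clause boundary.
Truth condition: for no (f,d) with owns(f,d) does feeds(f,d) hold.
Restrictor pairs — does the scope hold? (f1,d5):fails  (f1,d6):fails  (f2,d3):fails  (f3,d2):fails  (f3,d5):fails  (f4,d1):fails  (f4,d6):fails  (f5,d2):fails  (f7,d3):fails
Scope holds for no restrictor pair, so the sentence is true.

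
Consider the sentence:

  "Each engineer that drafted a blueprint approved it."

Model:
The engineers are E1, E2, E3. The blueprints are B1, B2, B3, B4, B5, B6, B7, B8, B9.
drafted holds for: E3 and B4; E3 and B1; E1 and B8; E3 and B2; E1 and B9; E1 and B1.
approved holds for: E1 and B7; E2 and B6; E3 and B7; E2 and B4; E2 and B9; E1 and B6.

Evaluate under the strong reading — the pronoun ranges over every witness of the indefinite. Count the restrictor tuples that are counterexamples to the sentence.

6

"it" takes "a blueprint" as antecedent — a donkey pronoun bound across the clause boundary.
Strong reading: for every (e,b) with drafted(e,b), approved(e,b).
Restrictor pairs: (E1,B1) ✗  (E1,B8) ✗  (E1,B9) ✗  (E3,B1) ✗  (E3,B2) ✗  (E3,B4) ✗
Counterexamples (restrictor pairs failing the scope): 6.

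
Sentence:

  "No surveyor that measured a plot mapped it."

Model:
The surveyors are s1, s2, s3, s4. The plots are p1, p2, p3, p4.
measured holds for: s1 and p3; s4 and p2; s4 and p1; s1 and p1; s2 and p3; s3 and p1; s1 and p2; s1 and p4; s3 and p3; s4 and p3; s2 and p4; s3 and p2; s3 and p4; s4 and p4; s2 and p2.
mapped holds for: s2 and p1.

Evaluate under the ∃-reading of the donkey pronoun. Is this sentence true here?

True

"it" takes "a plot" as antecedent — a donkey pronoun bound across the clause boundary.
Truth condition: for no (s,p) with measured(s,p) does mapped(s,p) hold.
Restrictor pairs — does the scope hold? (s1,p1):fails  (s1,p2):fails  (s1,p3):fails  (s1,p4):fails  (s2,p2):fails  (s2,p3):fails  (s2,p4):fails  (s3,p1):fails  (s3,p2):fails  (s3,p3):fails  (s3,p4):fails  (s4,p1):fails  (s4,p2):fails  (s4,p3):fails  (s4,p4):fails
Scope holds for no restrictor pair, so the sentence is true.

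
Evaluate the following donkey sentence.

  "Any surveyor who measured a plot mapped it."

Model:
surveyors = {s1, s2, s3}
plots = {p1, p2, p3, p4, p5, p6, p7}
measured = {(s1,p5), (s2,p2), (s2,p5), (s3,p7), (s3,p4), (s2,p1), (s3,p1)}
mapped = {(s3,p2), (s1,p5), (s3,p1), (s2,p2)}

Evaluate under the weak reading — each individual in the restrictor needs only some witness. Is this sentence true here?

True

"it" takes "a plot" as antecedent — a donkey pronoun bound across the clause boundary.
Weak reading: every surveyor s with some measured-plot has at least one measured-plot p such that mapped(s,p).
Per surveyor: s1:✓  s2:✓  s3:✓
Every surveyor in the restrictor has a witness.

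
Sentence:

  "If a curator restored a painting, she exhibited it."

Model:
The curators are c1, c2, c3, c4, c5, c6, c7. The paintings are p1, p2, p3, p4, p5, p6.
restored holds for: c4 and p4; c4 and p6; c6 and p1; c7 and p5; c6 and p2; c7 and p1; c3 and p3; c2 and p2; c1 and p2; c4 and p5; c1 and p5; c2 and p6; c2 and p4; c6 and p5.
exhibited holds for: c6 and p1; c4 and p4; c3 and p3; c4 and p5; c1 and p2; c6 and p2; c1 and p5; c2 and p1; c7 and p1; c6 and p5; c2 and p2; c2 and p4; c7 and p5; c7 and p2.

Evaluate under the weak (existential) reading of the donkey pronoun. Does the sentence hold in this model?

True

"it" takes "a painting" as antecedent — a donkey pronoun bound across the clause boundary.
Weak reading: every curator c with some restored-painting has at least one restored-painting p such that exhibited(c,p).
Per curator: c1:✓  c2:✓  c3:✓  c4:✓  c6:✓  c7:✓
Every curator in the restrictor has a witness.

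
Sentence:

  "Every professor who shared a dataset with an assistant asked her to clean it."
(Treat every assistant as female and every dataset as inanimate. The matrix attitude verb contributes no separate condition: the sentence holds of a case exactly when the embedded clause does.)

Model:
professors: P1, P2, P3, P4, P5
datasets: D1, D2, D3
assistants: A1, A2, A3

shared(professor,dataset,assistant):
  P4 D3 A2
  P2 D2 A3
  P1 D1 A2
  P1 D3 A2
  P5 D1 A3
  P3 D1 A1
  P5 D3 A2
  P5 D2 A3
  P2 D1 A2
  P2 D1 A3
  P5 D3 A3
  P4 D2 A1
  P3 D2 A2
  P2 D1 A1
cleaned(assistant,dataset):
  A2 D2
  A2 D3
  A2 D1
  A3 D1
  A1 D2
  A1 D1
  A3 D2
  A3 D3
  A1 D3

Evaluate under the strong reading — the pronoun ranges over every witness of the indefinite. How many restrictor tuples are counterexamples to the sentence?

0

"her" takes "an assistant" as antecedent and "it" takes "a dataset"; both are donkey pronouns co-varying with the restrictor.
Strong reading: for every (p,d,a) with shared(p,d,a), cleaned(a,d).
Restrictor triples: (P1,D1,A2)→cleaned(A2,D1) ✓  (P1,D3,A2)→cleaned(A2,D3) ✓  (P2,D1,A1)→cleaned(A1,D1) ✓  (P2,D1,A2)→cleaned(A2,D1) ✓  (P2,D1,A3)→cleaned(A3,D1) ✓  (P2,D2,A3)→cleaned(A3,D2) ✓  (P3,D1,A1)→cleaned(A1,D1) ✓  (P3,D2,A2)→cleaned(A2,D2) ✓  (P4,D2,A1)→cleaned(A1,D2) ✓  (P4,D3,A2)→cleaned(A2,D3) ✓  (P5,D1,A3)→cleaned(A3,D1) ✓  (P5,D2,A3)→cleaned(A3,D2) ✓  (P5,D3,A2)→cleaned(A2,D3) ✓  (P5,D3,A3)→cleaned(A3,D3) ✓
Counterexamples (restrictor triples failing the scope): 0.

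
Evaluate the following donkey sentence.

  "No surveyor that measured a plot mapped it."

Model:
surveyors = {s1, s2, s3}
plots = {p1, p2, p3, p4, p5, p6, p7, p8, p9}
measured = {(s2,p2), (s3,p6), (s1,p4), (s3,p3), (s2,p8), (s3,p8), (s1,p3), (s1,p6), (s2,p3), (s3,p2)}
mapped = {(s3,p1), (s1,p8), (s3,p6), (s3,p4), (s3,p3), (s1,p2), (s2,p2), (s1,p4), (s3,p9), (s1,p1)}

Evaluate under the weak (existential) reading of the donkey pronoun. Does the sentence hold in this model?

False

"it" takes "a plot" as antecedent — a donkey pronoun bound across the clause boundary.
Truth condition: for no (s,p) with measured(s,p) does mapped(s,p) hold.
Restrictor pairs — does the scope hold? (s1,p3):fails  (s1,p4):holds  (s1,p6):fails  (s2,p2):holds  (s2,p3):fails  (s2,p8):fails  (s3,p2):fails  (s3,p3):holds  (s3,p6):holds  (s3,p8):fails
Scope holds for 4 pair(s), so the sentence is false.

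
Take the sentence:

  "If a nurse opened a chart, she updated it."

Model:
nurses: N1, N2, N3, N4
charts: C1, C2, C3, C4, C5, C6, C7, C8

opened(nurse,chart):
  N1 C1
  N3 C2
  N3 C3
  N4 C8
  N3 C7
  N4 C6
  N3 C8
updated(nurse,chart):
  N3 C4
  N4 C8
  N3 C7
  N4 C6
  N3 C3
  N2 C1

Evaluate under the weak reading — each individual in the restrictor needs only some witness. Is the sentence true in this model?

False

"it" takes "a chart" as antecedent — a donkey pronoun bound across the clause boundary.
Weak reading: every nurse n with some opened-chart has at least one opened-chart c such that updated(n,c).
Per nurse: N1:✗  N3:✓  N4:✓
N1 has no witness among its opened-charts.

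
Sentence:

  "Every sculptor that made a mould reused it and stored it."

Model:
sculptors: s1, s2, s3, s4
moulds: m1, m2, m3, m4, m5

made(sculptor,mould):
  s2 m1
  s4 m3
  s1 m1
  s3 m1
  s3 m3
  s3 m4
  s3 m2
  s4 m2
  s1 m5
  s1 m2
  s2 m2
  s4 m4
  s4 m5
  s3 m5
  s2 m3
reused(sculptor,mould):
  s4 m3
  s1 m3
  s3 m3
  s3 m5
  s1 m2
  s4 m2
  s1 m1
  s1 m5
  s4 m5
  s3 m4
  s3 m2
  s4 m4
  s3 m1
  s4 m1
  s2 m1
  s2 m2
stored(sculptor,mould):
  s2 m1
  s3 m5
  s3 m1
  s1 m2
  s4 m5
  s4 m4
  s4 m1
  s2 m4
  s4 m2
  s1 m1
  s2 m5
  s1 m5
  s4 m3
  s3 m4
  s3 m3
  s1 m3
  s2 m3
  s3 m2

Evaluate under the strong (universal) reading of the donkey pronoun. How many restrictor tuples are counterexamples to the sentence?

"it" takes "a mould" as antecedent — a donkey pronoun bound across the clause boundary.
Strong reading: for every (s,m) with made(s,m), reused(s,m) ∧ stored(s,m).
Restrictor pairs: (s1,m1) ✓  (s1,m2) ✓  (s1,m5) ✓  (s2,m1) ✓  (s2,m2) ✗  (s2,m3) ✗  (s3,m1) ✓  (s3,m2) ✓  (s3,m3) ✓  (s3,m4) ✓  (s3,m5) ✓  (s4,m2) ✓  (s4,m3) ✓  (s4,m4) ✓  (s4,m5) ✓
Counterexamples (restrictor pairs failing the scope): 2.

2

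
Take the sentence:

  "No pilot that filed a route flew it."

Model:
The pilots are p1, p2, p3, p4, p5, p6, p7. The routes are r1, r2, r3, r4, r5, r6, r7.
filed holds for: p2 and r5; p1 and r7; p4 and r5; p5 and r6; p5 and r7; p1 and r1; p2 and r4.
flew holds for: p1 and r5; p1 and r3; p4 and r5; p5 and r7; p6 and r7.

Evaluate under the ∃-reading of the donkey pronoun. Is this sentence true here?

"it" takes "a route" as antecedent — a donkey pronoun bound across the clause boundary.
Truth condition: for no (p,r) with filed(p,r) does flew(p,r) hold.
Restrictor pairs — does the scope hold? (p1,r1):fails  (p1,r7):fails  (p2,r4):fails  (p2,r5):fails  (p4,r5):holds  (p5,r6):fails  (p5,r7):holds
Scope holds for 2 pair(s), so the sentence is false.

False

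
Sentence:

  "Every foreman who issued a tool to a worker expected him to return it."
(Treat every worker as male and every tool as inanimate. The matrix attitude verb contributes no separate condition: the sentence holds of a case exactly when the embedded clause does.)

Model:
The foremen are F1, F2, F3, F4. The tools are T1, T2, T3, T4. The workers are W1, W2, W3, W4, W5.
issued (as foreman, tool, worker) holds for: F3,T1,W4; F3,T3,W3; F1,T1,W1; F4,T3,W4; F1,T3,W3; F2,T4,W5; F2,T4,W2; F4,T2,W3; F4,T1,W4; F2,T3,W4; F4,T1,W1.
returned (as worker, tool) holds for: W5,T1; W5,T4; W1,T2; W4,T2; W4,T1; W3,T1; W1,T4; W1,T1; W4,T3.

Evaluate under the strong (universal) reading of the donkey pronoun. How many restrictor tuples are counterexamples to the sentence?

4

"him" takes "a worker" as antecedent and "it" takes "a tool"; both are donkey pronouns co-varying with the restrictor.
Strong reading: for every (f,t,w) with issued(f,t,w), returned(w,t).
Restrictor triples: (F1,T1,W1)→returned(W1,T1) ✓  (F1,T3,W3)→returned(W3,T3) ✗  (F2,T3,W4)→returned(W4,T3) ✓  (F2,T4,W2)→returned(W2,T4) ✗  (F2,T4,W5)→returned(W5,T4) ✓  (F3,T1,W4)→returned(W4,T1) ✓  (F3,T3,W3)→returned(W3,T3) ✗  (F4,T1,W1)→returned(W1,T1) ✓  (F4,T1,W4)→returned(W4,T1) ✓  (F4,T2,W3)→returned(W3,T2) ✗  (F4,T3,W4)→returned(W4,T3) ✓
Counterexamples (restrictor triples failing the scope): 4.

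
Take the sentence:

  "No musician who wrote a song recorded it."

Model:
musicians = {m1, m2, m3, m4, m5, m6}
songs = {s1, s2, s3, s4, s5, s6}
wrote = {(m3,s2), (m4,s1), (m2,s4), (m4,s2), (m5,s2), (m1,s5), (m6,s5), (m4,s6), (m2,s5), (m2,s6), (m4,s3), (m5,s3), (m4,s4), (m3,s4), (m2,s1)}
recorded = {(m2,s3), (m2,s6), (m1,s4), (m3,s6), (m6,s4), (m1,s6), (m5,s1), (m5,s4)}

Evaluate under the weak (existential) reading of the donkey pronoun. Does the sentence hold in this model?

False

"it" takes "a song" as antecedent — a donkey pronoun bound across the clause boundary.
Truth condition: for no (m,s) with wrote(m,s) does recorded(m,s) hold.
Restrictor pairs — does the scope hold? (m1,s5):fails  (m2,s1):fails  (m2,s4):fails  (m2,s5):fails  (m2,s6):holds  (m3,s2):fails  (m3,s4):fails  (m4,s1):fails  (m4,s2):fails  (m4,s3):fails  (m4,s4):fails  (m4,s6):fails  (m5,s2):fails  (m5,s3):fails  (m6,s5):fails
Scope holds for 1 pair(s), so the sentence is false.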